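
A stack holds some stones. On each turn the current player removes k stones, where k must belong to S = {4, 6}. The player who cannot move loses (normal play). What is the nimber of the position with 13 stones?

G(0) = 0
G(1) = mex{} = 0
G(2) = mex{} = 0
G(3) = mex{} = 0
G(4) = mex{0} = 1
G(5) = mex{0} = 1
G(6) = mex{0,0} = 1
G(7) = mex{0,0} = 1
G(8) = mex{1,0} = 2
G(9) = mex{1,0} = 2
G(10) = mex{1,1} = 0
G(11) = mex{1,1} = 0
G(12) = mex{2,1} = 0
G(13) = mex{2,1} = 0

0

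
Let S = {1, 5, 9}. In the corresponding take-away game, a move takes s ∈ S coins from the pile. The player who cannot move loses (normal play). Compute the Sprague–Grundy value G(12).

n :  0  1  2  3  4  5  6  7  8  9 10 11 12
G :  0  1  0  1  0  1  0  1  0  1  0  1  0

0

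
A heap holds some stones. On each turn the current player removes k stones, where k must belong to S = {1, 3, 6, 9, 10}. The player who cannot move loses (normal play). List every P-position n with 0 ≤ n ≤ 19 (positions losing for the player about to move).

n :  0  1  2  3  4  5  6  7  8  9 10 11 12 13 14 15 16 17 18 19
G :  0  1  0  1  0  1  2  3  2  3  2  3  4  5  4  0  1  0  1  0
P-positions are exactly the n with G(n) = 0.

0, 2, 4, 15, 17, 19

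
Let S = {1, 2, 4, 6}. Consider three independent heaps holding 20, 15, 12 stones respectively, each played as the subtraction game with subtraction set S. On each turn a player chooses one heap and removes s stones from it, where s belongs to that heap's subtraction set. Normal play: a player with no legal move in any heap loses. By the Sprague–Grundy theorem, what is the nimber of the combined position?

All heaps use S = {1, 2, 4, 6}:
G(0) = 0
G(1) = mex{0} = 1
G(2) = mex{1,0} = 2
G(3) = mex{2,1} = 0
G(4) = mex{0,2,0} = 1
G(5) = mex{1,0,1} = 2
G(6) = mex{2,1,2,0} = 3
G(7) = mex{3,2,0,1} = 4
G(8) = mex{4,3,1,2} = 0
G(9) = mex{0,4,2,0} = 1
G(10) = mex{1,0,3,1} = 2
G(11) = mex{2,1,4,2} = 0
G(12) = mex{0,2,0,3} = 1
G(13) = mex{1,0,1,4} = 2
G(14) = mex{2,1,2,0} = 3
G(15) = mex{3,2,0,1} = 4
G(16) = mex{4,3,1,2} = 0
G(17) = mex{0,4,2,0} = 1
G(18) = mex{1,0,3,1} = 2
G(19) = mex{2,1,4,2} = 0
G(20) = mex{0,2,0,3} = 1
Heap A: G(20) = 1.
Heap B: G(15) = 4.
Heap C: G(12) = 1.
Combined Grundy value = 1 ⊕ 4 ⊕ 1 = 4.

4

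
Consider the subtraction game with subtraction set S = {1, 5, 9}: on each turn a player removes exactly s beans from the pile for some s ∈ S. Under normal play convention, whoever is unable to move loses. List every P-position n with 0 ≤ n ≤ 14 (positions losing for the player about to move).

0, 2, 4, 6, 8, 10, 12, 14

G(0) = 0
G(1) = mex{0} = 1
G(2) = mex{1} = 0
G(3) = mex{0} = 1
G(4) = mex{1} = 0
G(5) = mex{0,0} = 1
G(6) = mex{1,1} = 0
G(7) = mex{0,0} = 1
G(8) = mex{1,1} = 0
G(9) = mex{0,0,0} = 1
G(10) = mex{1,1,1} = 0
G(11) = mex{0,0,0} = 1
G(12) = mex{1,1,1} = 0
G(13) = mex{0,0,0} = 1
G(14) = mex{1,1,1} = 0
P-positions are exactly the n with G(n) = 0.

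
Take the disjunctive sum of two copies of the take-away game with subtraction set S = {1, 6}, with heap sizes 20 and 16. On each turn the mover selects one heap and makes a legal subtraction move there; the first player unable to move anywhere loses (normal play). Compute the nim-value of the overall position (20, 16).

2

All heaps use S = {1, 6}:
n :  0  1  2  3  4  5  6  7  8  9 10 11 12 13 14 15 16 17 18 19 20
G :  0  1  0  1  0  1  2  0  1  0  1  0  1  2  0  1  0  1  0  1  2
Heap A: G(20) = 2.
Heap B: G(16) = 0.
Combined Grundy value = 2 ⊕ 0 = 2.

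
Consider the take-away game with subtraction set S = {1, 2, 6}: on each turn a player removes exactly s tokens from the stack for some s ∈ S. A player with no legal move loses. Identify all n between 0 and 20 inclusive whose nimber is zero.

0, 3, 7, 10, 14, 17

G(0) = 0
G(1) = mex{0} = 1
G(2) = mex{1,0} = 2
G(3) = mex{2,1} = 0
G(4) = mex{0,2} = 1
G(5) = mex{1,0} = 2
G(6) = mex{2,1,0} = 3
G(7) = mex{3,2,1} = 0
G(8) = mex{0,3,2} = 1
G(9) = mex{1,0,0} = 2
G(10) = mex{2,1,1} = 0
G(11) = mex{0,2,2} = 1
G(12) = mex{1,0,3} = 2
G(13) = mex{2,1,0} = 3
G(14) = mex{3,2,1} = 0
G(15) = mex{0,3,2} = 1
G(16) = mex{1,0,0} = 2
G(17) = mex{2,1,1} = 0
G(18) = mex{0,2,2} = 1
G(19) = mex{1,0,3} = 2
G(20) = mex{2,1,0} = 3
P-positions are exactly the n with G(n) = 0.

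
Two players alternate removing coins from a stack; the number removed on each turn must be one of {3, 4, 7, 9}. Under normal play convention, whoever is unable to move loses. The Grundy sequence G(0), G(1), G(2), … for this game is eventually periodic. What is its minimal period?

G(0) = 0
G(1) = mex{} = 0
G(2) = mex{} = 0
G(3) = mex{0} = 1
G(4) = mex{0,0} = 1
G(5) = mex{0,0} = 1
G(6) = mex{1,0} = 2
G(7) = mex{1,1,0} = 2
G(8) = mex{1,1,0} = 2
G(9) = mex{2,1,0,0} = 3
G(10) = mex{2,2,1,0} = 3
G(11) = mex{2,2,1,0} = 3
G(12) = mex{3,2,1,1} = 0
G(13) = mex{3,3,2,1} = 0
G(14) = mex{3,3,2,1} = 0
G(15) = mex{0,3,2,2} = 1
G(16) = mex{0,0,3,2} = 1
G(17) = mex{0,0,3,2} = 1
G(18) = mex{1,0,3,3} = 2
G(19) = mex{1,1,0,3} = 2
G(20) = mex{1,1,0,3} = 2
G(21) = mex{2,1,0,0} = 3
G(22) = mex{2,2,1,0} = 3
G(23) = mex{2,2,1,0} = 3
G(24) = mex{3,2,1,1} = 0
G(25) = mex{3,3,2,1} = 0
G(n+12) = G(n) holds for n = 0,…,8 (a full window of length max(S) = 9), so the sequence is purely periodic with period 12.

12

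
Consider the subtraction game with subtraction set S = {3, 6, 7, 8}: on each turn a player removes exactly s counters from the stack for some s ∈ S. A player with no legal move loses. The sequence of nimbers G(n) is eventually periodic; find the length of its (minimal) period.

11

n :  0  1  2  3  4  5  6  7  8  9 10 11 12 13 14 15 16 17 18 19 20 21 22 23
G :  0  0  0  1  1  1  2  2  2  3  3  0  0  0  1  1  1  2  2  2  3  3  0  0
G(n+11) = G(n) holds for n = 0,…,7 (a full window of length max(S) = 8), so the sequence is purely periodic with period 11.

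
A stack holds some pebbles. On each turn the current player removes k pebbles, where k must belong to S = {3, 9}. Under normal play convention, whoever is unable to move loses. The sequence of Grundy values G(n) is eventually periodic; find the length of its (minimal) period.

6

G(0) = 0
G(1) = mex{} = 0
G(2) = mex{} = 0
G(3) = mex{0} = 1
G(4) = mex{0} = 1
G(5) = mex{0} = 1
G(6) = mex{1} = 0
G(7) = mex{1} = 0
G(8) = mex{1} = 0
G(9) = mex{0,0} = 1
G(10) = mex{0,0} = 1
G(11) = mex{0,0} = 1
G(12) = mex{1,1} = 0
G(13) = mex{1,1} = 0
G(14) = mex{1,1} = 0
G(15) = mex{0,0} = 1
G(16) = mex{0,0} = 1
G(n+6) = G(n) holds for n = 0,…,8 (a full window of length max(S) = 9), so the sequence is purely periodic with period 6.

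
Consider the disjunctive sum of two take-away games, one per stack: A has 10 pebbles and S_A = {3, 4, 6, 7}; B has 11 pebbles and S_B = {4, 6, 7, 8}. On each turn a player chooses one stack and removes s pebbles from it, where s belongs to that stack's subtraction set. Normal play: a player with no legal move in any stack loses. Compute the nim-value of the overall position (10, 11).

2

Stack A, S = {3, 4, 6, 7}:
n :  0  1  2  3  4  5  6  7  8  9 10
G :  0  0  0  1  1  1  2  2  2  3  0
G_A(10) = 0.
Stack B, S = {4, 6, 7, 8}:
n :  0  1  2  3  4  5  6  7  8  9 10 11
G :  0  0  0  0  1  1  1  1  2  2  2  2
G_B(11) = 2.
Combined Grundy value = 0 ⊕ 2 = 2.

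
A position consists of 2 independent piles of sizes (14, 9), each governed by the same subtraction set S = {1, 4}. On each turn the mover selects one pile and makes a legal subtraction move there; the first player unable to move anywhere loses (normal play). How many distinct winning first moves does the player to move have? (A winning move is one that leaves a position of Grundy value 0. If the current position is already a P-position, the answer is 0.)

0

All piles use S = {1, 4}:
n :  0  1  2  3  4  5  6  7  8  9 10 11 12 13 14
G :  0  1  0  1  2  0  1  0  1  2  0  1  0  1  2
Pile A: G(14) = 2.
Pile B: G(9) = 2.
Combined Grundy value = 2 ⊕ 2 = 0.
A winning move leaves total XOR = 0, i.e. changes one component's Grundy value g to g ⊕ X where X is the current total.
Pile A: target g' = 2⊕0 = 2, but every legal move changes the Grundy value (mex property), so 0 moves.
Pile B: target g' = 2⊕0 = 2, but every legal move changes the Grundy value (mex property), so 0 moves.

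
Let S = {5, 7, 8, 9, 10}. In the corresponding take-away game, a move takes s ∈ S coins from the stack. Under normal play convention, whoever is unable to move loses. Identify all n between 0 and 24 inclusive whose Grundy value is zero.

n :  0  1  2  3  4  5  6  7  8  9 10 11 12 13 14 15 16 17 18 19 20 21 22 23 24
G :  0  0  0  0  0  1  1  1  1  1  2  2  2  2  2  0  0  0  0  0  1  1  1  1  1
P-positions are exactly the n with G(n) = 0.

0, 1, 2, 3, 4, 15, 16, 17, 18, 19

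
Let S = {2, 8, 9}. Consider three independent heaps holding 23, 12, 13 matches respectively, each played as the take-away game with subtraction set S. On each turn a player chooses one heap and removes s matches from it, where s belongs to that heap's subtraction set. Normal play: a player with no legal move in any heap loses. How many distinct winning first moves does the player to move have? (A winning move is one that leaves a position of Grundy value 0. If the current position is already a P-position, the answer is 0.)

All heaps use S = {2, 8, 9}:
G(0) = 0
G(1) = mex{} = 0
G(2) = mex{0} = 1
G(3) = mex{0} = 1
G(4) = mex{1} = 0
G(5) = mex{1} = 0
G(6) = mex{0} = 1
G(7) = mex{0} = 1
G(8) = mex{1,0} = 2
G(9) = mex{1,0,0} = 2
G(10) = mex{2,1,0} = 3
G(11) = mex{2,1,1} = 0
G(12) = mex{3,0,1} = 2
G(13) = mex{0,0,0} = 1
G(14) = mex{2,1,0} = 3
G(15) = mex{1,1,1} = 0
G(16) = mex{3,2,1} = 0
G(17) = mex{0,2,2} = 1
G(18) = mex{0,3,2} = 1
G(19) = mex{1,0,3} = 2
G(20) = mex{1,2,0} = 3
G(21) = mex{2,1,2} = 0
G(22) = mex{3,3,1} = 0
G(23) = mex{0,0,3} = 1
Heap A: G(23) = 1.
Heap B: G(12) = 2.
Heap C: G(13) = 1.
Combined Grundy value = 1 ⊕ 2 ⊕ 1 = 2.
A winning move leaves total XOR = 0, i.e. changes one component's Grundy value g to g ⊕ X where X is the current total.
Heap A: need g' = 1⊕2 = 3. Options: 23−2→G=0, 23−8→G=0, 23−9→G=3. Hits: 1.
Heap B: need g' = 2⊕2 = 0. Options: 12−2→G=3, 12−8→G=0, 12−9→G=1. Hits: 1.
Heap C: need g' = 1⊕2 = 3. Options: 13−2→G=0, 13−8→G=0, 13−9→G=0. Hits: 0.

2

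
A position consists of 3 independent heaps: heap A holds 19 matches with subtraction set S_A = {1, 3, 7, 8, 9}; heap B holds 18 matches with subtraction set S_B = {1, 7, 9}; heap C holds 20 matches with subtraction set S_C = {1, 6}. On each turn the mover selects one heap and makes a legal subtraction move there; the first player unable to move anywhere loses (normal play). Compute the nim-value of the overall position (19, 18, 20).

Heap A, S = {1, 3, 7, 8, 9}:
G(0) = 0
G(1) = mex{0} = 1
G(2) = mex{1} = 0
G(3) = mex{0,0} = 1
G(4) = mex{1,1} = 0
G(5) = mex{0,0} = 1
G(6) = mex{1,1} = 0
G(7) = mex{0,0,0} = 1
G(8) = mex{1,1,1,0} = 2
G(9) = mex{2,0,0,1,0} = 3
G(10) = mex{3,1,1,0,1} = 2
G(11) = mex{2,2,0,1,0} = 3
G(12) = mex{3,3,1,0,1} = 2
G(13) = mex{2,2,0,1,0} = 3
G(14) = mex{3,3,1,0,1} = 2
G(15) = mex{2,2,2,1,0} = 3
G(16) = mex{3,3,3,2,1} = 0
G(17) = mex{0,2,2,3,2} = 1
G(18) = mex{1,3,3,2,3} = 0
G(19) = mex{0,0,2,3,2} = 1
G_A(19) = 1.
Heap B, S = {1, 7, 9}:
n :  0  1  2  3  4  5  6  7  8  9 10 11 12 13 14 15 16 17 18
G :  0  1  0  1  0  1  0  1  0  1  0  1  0  1  0  1  0  1  0
G_B(18) = 0.
Heap C, S = {1, 6}:
n :  0  1  2  3  4  5  6  7  8  9 10 11 12 13 14 15 16 17 18 19 20
G :  0  1  0  1  0  1  2  0  1  0  1  0  1  2  0  1  0  1  0  1  2
G_C(20) = 2.
Combined Grundy value = 1 ⊕ 0 ⊕ 2 = 3.

3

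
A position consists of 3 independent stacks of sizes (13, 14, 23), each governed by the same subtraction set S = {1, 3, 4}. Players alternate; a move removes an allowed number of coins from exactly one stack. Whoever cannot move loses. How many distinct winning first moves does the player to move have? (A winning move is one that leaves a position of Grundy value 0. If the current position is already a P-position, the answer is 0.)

All stacks use S = {1, 3, 4}:
G(0) = 0
G(1) = mex{0} = 1
G(2) = mex{1} = 0
G(3) = mex{0,0} = 1
G(4) = mex{1,1,0} = 2
G(5) = mex{2,0,1} = 3
G(6) = mex{3,1,0} = 2
G(7) = mex{2,2,1} = 0
G(8) = mex{0,3,2} = 1
G(9) = mex{1,2,3} = 0
G(10) = mex{0,0,2} = 1
G(11) = mex{1,1,0} = 2
G(12) = mex{2,0,1} = 3
G(13) = mex{3,1,0} = 2
G(14) = mex{2,2,1} = 0
G(15) = mex{0,3,2} = 1
G(16) = mex{1,2,3} = 0
G(17) = mex{0,0,2} = 1
G(18) = mex{1,1,0} = 2
G(19) = mex{2,0,1} = 3
G(20) = mex{3,1,0} = 2
G(21) = mex{2,2,1} = 0
G(22) = mex{0,3,2} = 1
G(23) = mex{1,2,3} = 0
Stack A: G(13) = 2.
Stack B: G(14) = 0.
Stack C: G(23) = 0.
Combined Grundy value = 2 ⊕ 0 ⊕ 0 = 2.
A winning move leaves total XOR = 0, i.e. changes one component's Grundy value g to g ⊕ X where X is the current total.
Stack A: need g' = 2⊕2 = 0. Options: 13−1→G=3, 13−3→G=1, 13−4→G=0. Hits: 1.
Stack B: need g' = 0⊕2 = 2. Options: 14−1→G=2, 14−3→G=2, 14−4→G=1. Hits: 2.
Stack C: need g' = 0⊕2 = 2. Options: 23−1→G=1, 23−3→G=2, 23−4→G=3. Hits: 1.

4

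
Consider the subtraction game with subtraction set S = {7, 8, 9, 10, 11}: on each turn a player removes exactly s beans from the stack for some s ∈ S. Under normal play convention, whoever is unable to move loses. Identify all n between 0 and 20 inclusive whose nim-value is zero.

G(0) = 0
G(1) = mex{} = 0
G(2) = mex{} = 0
G(3) = mex{} = 0
G(4) = mex{} = 0
G(5) = mex{} = 0
G(6) = mex{} = 0
G(7) = mex{0} = 1
G(8) = mex{0,0} = 1
G(9) = mex{0,0,0} = 1
G(10) = mex{0,0,0,0} = 1
G(11) = mex{0,0,0,0,0} = 1
G(12) = mex{0,0,0,0,0} = 1
G(13) = mex{0,0,0,0,0} = 1
G(14) = mex{1,0,0,0,0} = 2
G(15) = mex{1,1,0,0,0} = 2
G(16) = mex{1,1,1,0,0} = 2
G(17) = mex{1,1,1,1,0} = 2
G(18) = mex{1,1,1,1,1} = 0
G(19) = mex{1,1,1,1,1} = 0
G(20) = mex{1,1,1,1,1} = 0
P-positions are exactly the n with G(n) = 0.

0, 1, 2, 3, 4, 5, 6, 18, 19, 20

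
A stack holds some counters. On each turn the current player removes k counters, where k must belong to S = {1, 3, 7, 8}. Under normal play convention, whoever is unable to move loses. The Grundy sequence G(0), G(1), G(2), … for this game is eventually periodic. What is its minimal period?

G(0) = 0
G(1) = mex{0} = 1
G(2) = mex{1} = 0
G(3) = mex{0,0} = 1
G(4) = mex{1,1} = 0
G(5) = mex{0,0} = 1
G(6) = mex{1,1} = 0
G(7) = mex{0,0,0} = 1
G(8) = mex{1,1,1,0} = 2
G(9) = mex{2,0,0,1} = 3
G(10) = mex{3,1,1,0} = 2
G(11) = mex{2,2,0,1} = 3
G(12) = mex{3,3,1,0} = 2
G(13) = mex{2,2,0,1} = 3
G(14) = mex{3,3,1,0} = 2
G(15) = mex{2,2,2,1} = 0
G(16) = mex{0,3,3,2} = 1
G(17) = mex{1,2,2,3} = 0
G(18) = mex{0,0,3,2} = 1
G(19) = mex{1,1,2,3} = 0
G(20) = mex{0,0,3,2} = 1
G(21) = mex{1,1,2,3} = 0
G(22) = mex{0,0,0,2} = 1
G(23) = mex{1,1,1,0} = 2
G(24) = mex{2,0,0,1} = 3
G(25) = mex{3,1,1,0} = 2
G(26) = mex{2,2,0,1} = 3
G(27) = mex{3,3,1,0} = 2
G(28) = mex{2,2,0,1} = 3
G(29) = mex{3,3,1,0} = 2
G(30) = mex{2,2,2,1} = 0
G(31) = mex{0,3,3,2} = 1
G(n+15) = G(n) holds for n = 0,…,7 (a full window of length max(S) = 8), so the sequence is purely periodic with period 15.

15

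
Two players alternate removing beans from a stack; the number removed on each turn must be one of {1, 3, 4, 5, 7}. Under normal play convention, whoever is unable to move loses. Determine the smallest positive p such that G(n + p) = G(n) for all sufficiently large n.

G(0) = 0
G(1) = mex{0} = 1
G(2) = mex{1} = 0
G(3) = mex{0,0} = 1
G(4) = mex{1,1,0} = 2
G(5) = mex{2,0,1,0} = 3
G(6) = mex{3,1,0,1} = 2
G(7) = mex{2,2,1,0,0} = 3
G(8) = mex{3,3,2,1,1} = 0
G(9) = mex{0,2,3,2,0} = 1
G(10) = mex{1,3,2,3,1} = 0
G(11) = mex{0,0,3,2,2} = 1
G(12) = mex{1,1,0,3,3} = 2
G(13) = mex{2,0,1,0,2} = 3
G(14) = mex{3,1,0,1,3} = 2
G(15) = mex{2,2,1,0,0} = 3
G(16) = mex{3,3,2,1,1} = 0
G(17) = mex{0,2,3,2,0} = 1
G(n+8) = G(n) holds for n = 0,…,6 (a full window of length max(S) = 7), so the sequence is purely periodic with period 8.

8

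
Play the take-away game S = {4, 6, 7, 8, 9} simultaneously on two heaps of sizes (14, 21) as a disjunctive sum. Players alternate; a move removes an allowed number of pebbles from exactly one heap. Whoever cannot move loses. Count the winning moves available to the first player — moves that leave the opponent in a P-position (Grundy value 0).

All heaps use S = {4, 6, 7, 8, 9}:
G(0) = 0
G(1) = mex{} = 0
G(2) = mex{} = 0
G(3) = mex{} = 0
G(4) = mex{0} = 1
G(5) = mex{0} = 1
G(6) = mex{0,0} = 1
G(7) = mex{0,0,0} = 1
G(8) = mex{1,0,0,0} = 2
G(9) = mex{1,0,0,0,0} = 2
G(10) = mex{1,1,0,0,0} = 2
G(11) = mex{1,1,1,0,0} = 2
G(12) = mex{2,1,1,1,0} = 3
G(13) = mex{2,1,1,1,1} = 0
G(14) = mex{2,2,1,1,1} = 0
G(15) = mex{2,2,2,1,1} = 0
G(16) = mex{3,2,2,2,1} = 0
G(17) = mex{0,2,2,2,2} = 1
G(18) = mex{0,3,2,2,2} = 1
G(19) = mex{0,0,3,2,2} = 1
G(20) = mex{0,0,0,3,2} = 1
G(21) = mex{1,0,0,0,3} = 2
Heap A: G(14) = 0.
Heap B: G(21) = 2.
Combined Grundy value = 0 ⊕ 2 = 2.
A winning move leaves total XOR = 0, i.e. changes one component's Grundy value g to g ⊕ X where X is the current total.
Heap A: need g' = 0⊕2 = 2. Options: 14−4→G=2, 14−6→G=2, 14−7→G=1, 14−8→G=1, 14−9→G=1. Hits: 2.
Heap B: need g' = 2⊕2 = 0. Options: 21−4→G=1, 21−6→G=0, 21−7→G=0, 21−8→G=0, 21−9→G=3. Hits: 3.

5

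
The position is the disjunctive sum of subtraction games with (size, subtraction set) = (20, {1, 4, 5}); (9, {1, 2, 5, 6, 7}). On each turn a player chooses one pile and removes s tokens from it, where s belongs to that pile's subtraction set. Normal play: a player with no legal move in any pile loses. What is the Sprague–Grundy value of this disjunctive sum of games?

1

Pile A, S = {1, 4, 5}:
G(0) = 0
G(1) = mex{0} = 1
G(2) = mex{1} = 0
G(3) = mex{0} = 1
G(4) = mex{1,0} = 2
G(5) = mex{2,1,0} = 3
G(6) = mex{3,0,1} = 2
G(7) = mex{2,1,0} = 3
G(8) = mex{3,2,1} = 0
G(9) = mex{0,3,2} = 1
G(10) = mex{1,2,3} = 0
G(11) = mex{0,3,2} = 1
G(12) = mex{1,0,3} = 2
G(13) = mex{2,1,0} = 3
G(14) = mex{3,0,1} = 2
G(15) = mex{2,1,0} = 3
G(16) = mex{3,2,1} = 0
G(17) = mex{0,3,2} = 1
G(18) = mex{1,2,3} = 0
G(19) = mex{0,3,2} = 1
G(20) = mex{1,0,3} = 2
G_A(20) = 2.
Pile B, S = {1, 2, 5, 6, 7}:
G(0) = 0
G(1) = mex{0} = 1
G(2) = mex{1,0} = 2
G(3) = mex{2,1} = 0
G(4) = mex{0,2} = 1
G(5) = mex{1,0,0} = 2
G(6) = mex{2,1,1,0} = 3
G(7) = mex{3,2,2,1,0} = 4
G(8) = mex{4,3,0,2,1} = 5
G(9) = mex{5,4,1,0,2} = 3
G_B(9) = 3.
Combined Grundy value = 2 ⊕ 3 = 1.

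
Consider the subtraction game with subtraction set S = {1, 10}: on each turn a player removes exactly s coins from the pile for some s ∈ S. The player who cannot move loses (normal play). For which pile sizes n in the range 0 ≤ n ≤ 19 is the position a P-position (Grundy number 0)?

G(0) = 0
G(1) = mex{0} = 1
G(2) = mex{1} = 0
G(3) = mex{0} = 1
G(4) = mex{1} = 0
G(5) = mex{0} = 1
G(6) = mex{1} = 0
G(7) = mex{0} = 1
G(8) = mex{1} = 0
G(9) = mex{0} = 1
G(10) = mex{1,0} = 2
G(11) = mex{2,1} = 0
G(12) = mex{0,0} = 1
G(13) = mex{1,1} = 0
G(14) = mex{0,0} = 1
G(15) = mex{1,1} = 0
G(16) = mex{0,0} = 1
G(17) = mex{1,1} = 0
G(18) = mex{0,0} = 1
G(19) = mex{1,1} = 0
P-positions are exactly the n with G(n) = 0.

0, 2, 4, 6, 8, 11, 13, 15, 17, 19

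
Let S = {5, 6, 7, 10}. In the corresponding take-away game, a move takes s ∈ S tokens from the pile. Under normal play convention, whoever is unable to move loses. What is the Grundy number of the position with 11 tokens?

2

G(0) = 0
G(1) = mex{} = 0
G(2) = mex{} = 0
G(3) = mex{} = 0
G(4) = mex{} = 0
G(5) = mex{0} = 1
G(6) = mex{0,0} = 1
G(7) = mex{0,0,0} = 1
G(8) = mex{0,0,0} = 1
G(9) = mex{0,0,0} = 1
G(10) = mex{1,0,0,0} = 2
G(11) = mex{1,1,0,0} = 2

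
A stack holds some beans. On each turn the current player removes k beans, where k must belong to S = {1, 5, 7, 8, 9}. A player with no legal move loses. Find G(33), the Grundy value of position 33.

G(0) = 0
G(1) = mex{0} = 1
G(2) = mex{1} = 0
G(3) = mex{0} = 1
G(4) = mex{1} = 0
G(5) = mex{0,0} = 1
G(6) = mex{1,1} = 0
G(7) = mex{0,0,0} = 1
G(8) = mex{1,1,1,0} = 2
G(9) = mex{2,0,0,1,0} = 3
G(10) = mex{3,1,1,0,1} = 2
G(11) = mex{2,0,0,1,0} = 3
G(12) = mex{3,1,1,0,1} = 2
G(13) = mex{2,2,0,1,0} = 3
G(14) = mex{3,3,1,0,1} = 2
G(15) = mex{2,2,2,1,0} = 3
G(16) = mex{3,3,3,2,1} = 0
G(17) = mex{0,2,2,3,2} = 1
G(18) = mex{1,3,3,2,3} = 0
G(19) = mex{0,2,2,3,2} = 1
G(20) = mex{1,3,3,2,3} = 0
G(21) = mex{0,0,2,3,2} = 1
G(22) = mex{1,1,3,2,3} = 0
G(23) = mex{0,0,0,3,2} = 1
G(24) = mex{1,1,1,0,3} = 2
G(25) = mex{2,0,0,1,0} = 3
G(26) = mex{3,1,1,0,1} = 2
G(27) = mex{2,0,0,1,0} = 3
G(28) = mex{3,1,1,0,1} = 2
G(29) = mex{2,2,0,1,0} = 3
G(30) = mex{3,3,1,0,1} = 2
G(31) = mex{2,2,2,1,0} = 3
G(32) = mex{3,3,3,2,1} = 0
G(33) = mex{0,2,2,3,2} = 1

1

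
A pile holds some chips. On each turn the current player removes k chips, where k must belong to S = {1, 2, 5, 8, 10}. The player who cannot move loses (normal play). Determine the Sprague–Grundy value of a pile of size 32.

2

n :  0  1  2  3  4  5  6  7  8  9 10 11 12 13 14 15 16 17 18 19 20 21 22 23 24 25 26 27 28 29 30 31 32
G :  0  1  2  0  1  2  0  1  2  0  1  2  0  1  2  0  1  2  0  1  2  0  1  2  0  1  2  0  1  2  0  1  2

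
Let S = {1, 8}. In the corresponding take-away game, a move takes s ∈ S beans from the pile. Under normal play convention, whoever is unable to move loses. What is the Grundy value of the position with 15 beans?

0

n :  0  1  2  3  4  5  6  7  8  9 10 11 12 13 14 15
G :  0  1  0  1  0  1  0  1  2  0  1  0  1  0  1  0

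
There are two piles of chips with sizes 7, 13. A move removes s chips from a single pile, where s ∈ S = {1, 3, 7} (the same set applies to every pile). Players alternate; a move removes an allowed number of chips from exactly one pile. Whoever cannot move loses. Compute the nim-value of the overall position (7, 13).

0

All piles use S = {1, 3, 7}:
n :  0  1  2  3  4  5  6  7  8  9 10 11 12 13
G :  0  1  0  1  0  1  0  1  0  1  0  1  0  1
Pile A: G(7) = 1.
Pile B: G(13) = 1.
Combined Grundy value = 1 ⊕ 1 = 0.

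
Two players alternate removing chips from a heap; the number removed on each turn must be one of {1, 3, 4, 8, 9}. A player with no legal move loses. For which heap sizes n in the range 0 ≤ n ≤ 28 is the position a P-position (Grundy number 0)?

n :  0  1  2  3  4  5  6  7  8  9 10 11 12 13 14 15 16 17 18 19 20 21 22 23 24 25 26 27 28
G :  0  1  0  1  2  3  2  0  1  4  3  2  0  1  0  1  2  3  2  0  1  4  3  2  0  1  0  1  2
P-positions are exactly the n with G(n) = 0.

0, 2, 7, 12, 14, 19, 24, 26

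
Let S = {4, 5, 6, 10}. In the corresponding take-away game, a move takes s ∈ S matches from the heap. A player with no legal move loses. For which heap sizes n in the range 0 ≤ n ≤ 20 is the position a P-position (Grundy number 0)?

0, 1, 2, 3, 14, 15, 16, 17

G(0) = 0
G(1) = mex{} = 0
G(2) = mex{} = 0
G(3) = mex{} = 0
G(4) = mex{0} = 1
G(5) = mex{0,0} = 1
G(6) = mex{0,0,0} = 1
G(7) = mex{0,0,0} = 1
G(8) = mex{1,0,0} = 2
G(9) = mex{1,1,0} = 2
G(10) = mex{1,1,1,0} = 2
G(11) = mex{1,1,1,0} = 2
G(12) = mex{2,1,1,0} = 3
G(13) = mex{2,2,1,0} = 3
G(14) = mex{2,2,2,1} = 0
G(15) = mex{2,2,2,1} = 0
G(16) = mex{3,2,2,1} = 0
G(17) = mex{3,3,2,1} = 0
G(18) = mex{0,3,3,2} = 1
G(19) = mex{0,0,3,2} = 1
G(20) = mex{0,0,0,2} = 1
P-positions are exactly the n with G(n) = 0.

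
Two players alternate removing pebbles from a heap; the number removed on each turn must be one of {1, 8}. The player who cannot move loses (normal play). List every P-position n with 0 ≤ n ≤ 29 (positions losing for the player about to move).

0, 2, 4, 6, 9, 11, 13, 15, 18, 20, 22, 24, 27, 29

G(0) = 0
G(1) = mex{0} = 1
G(2) = mex{1} = 0
G(3) = mex{0} = 1
G(4) = mex{1} = 0
G(5) = mex{0} = 1
G(6) = mex{1} = 0
G(7) = mex{0} = 1
G(8) = mex{1,0} = 2
G(9) = mex{2,1} = 0
G(10) = mex{0,0} = 1
G(11) = mex{1,1} = 0
G(12) = mex{0,0} = 1
G(13) = mex{1,1} = 0
G(14) = mex{0,0} = 1
G(15) = mex{1,1} = 0
G(16) = mex{0,2} = 1
G(17) = mex{1,0} = 2
G(18) = mex{2,1} = 0
G(19) = mex{0,0} = 1
G(20) = mex{1,1} = 0
G(21) = mex{0,0} = 1
G(22) = mex{1,1} = 0
G(23) = mex{0,0} = 1
G(24) = mex{1,1} = 0
G(25) = mex{0,2} = 1
G(26) = mex{1,0} = 2
G(27) = mex{2,1} = 0
G(28) = mex{0,0} = 1
G(29) = mex{1,1} = 0
P-positions are exactly the n with G(n) = 0.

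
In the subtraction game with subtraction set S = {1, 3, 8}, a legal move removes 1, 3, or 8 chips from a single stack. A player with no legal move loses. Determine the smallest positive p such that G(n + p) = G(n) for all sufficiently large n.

11

G(0) = 0
G(1) = mex{0} = 1
G(2) = mex{1} = 0
G(3) = mex{0,0} = 1
G(4) = mex{1,1} = 0
G(5) = mex{0,0} = 1
G(6) = mex{1,1} = 0
G(7) = mex{0,0} = 1
G(8) = mex{1,1,0} = 2
G(9) = mex{2,0,1} = 3
G(10) = mex{3,1,0} = 2
G(11) = mex{2,2,1} = 0
G(12) = mex{0,3,0} = 1
G(13) = mex{1,2,1} = 0
G(14) = mex{0,0,0} = 1
G(15) = mex{1,1,1} = 0
G(16) = mex{0,0,2} = 1
G(17) = mex{1,1,3} = 0
G(18) = mex{0,0,2} = 1
G(19) = mex{1,1,0} = 2
G(20) = mex{2,0,1} = 3
G(21) = mex{3,1,0} = 2
G(22) = mex{2,2,1} = 0
G(23) = mex{0,3,0} = 1
G(n+11) = G(n) holds for n = 0,…,7 (a full window of length max(S) = 8), so the sequence is purely periodic with period 11.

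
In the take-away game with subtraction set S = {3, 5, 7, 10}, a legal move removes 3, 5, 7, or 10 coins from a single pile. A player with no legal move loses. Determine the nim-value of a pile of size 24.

n :  0  1  2  3  4  5  6  7  8  9 10 11 12 13 14 15 16 17 18 19 20 21 22 23 24
G :  0  0  0  1  1  1  2  2  2  3  3  3  4  0  0  0  1  1  1  2  2  2  3  3  3

3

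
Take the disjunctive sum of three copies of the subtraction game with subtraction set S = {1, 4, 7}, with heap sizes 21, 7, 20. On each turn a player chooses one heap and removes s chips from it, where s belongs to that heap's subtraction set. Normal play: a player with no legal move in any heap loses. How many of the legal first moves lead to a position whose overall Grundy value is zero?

All heaps use S = {1, 4, 7}:
n :  0  1  2  3  4  5  6  7  8  9 10 11 12 13 14 15 16 17 18 19 20 21
G :  0  1  0  1  2  0  1  2  0  1  0  1  2  0  1  2  0  1  0  1  2  0
Heap A: G(21) = 0.
Heap B: G(7) = 2.
Heap C: G(20) = 2.
Combined Grundy value = 0 ⊕ 2 ⊕ 2 = 0.
A winning move leaves total XOR = 0, i.e. changes one component's Grundy value g to g ⊕ X where X is the current total.
Heap A: target g' = 0⊕0 = 0, but every legal move changes the Grundy value (mex property), so 0 moves.
Heap B: target g' = 2⊕0 = 2, but every legal move changes the Grundy value (mex property), so 0 moves.
Heap C: target g' = 2⊕0 = 2, but every legal move changes the Grundy value (mex property), so 0 moves.

0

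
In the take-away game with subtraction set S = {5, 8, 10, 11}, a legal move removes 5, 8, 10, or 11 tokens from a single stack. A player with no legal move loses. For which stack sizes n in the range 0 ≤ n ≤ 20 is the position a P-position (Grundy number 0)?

G(0) = 0
G(1) = mex{} = 0
G(2) = mex{} = 0
G(3) = mex{} = 0
G(4) = mex{} = 0
G(5) = mex{0} = 1
G(6) = mex{0} = 1
G(7) = mex{0} = 1
G(8) = mex{0,0} = 1
G(9) = mex{0,0} = 1
G(10) = mex{1,0,0} = 2
G(11) = mex{1,0,0,0} = 2
G(12) = mex{1,0,0,0} = 2
G(13) = mex{1,1,0,0} = 2
G(14) = mex{1,1,0,0} = 2
G(15) = mex{2,1,1,0} = 3
G(16) = mex{2,1,1,1} = 0
G(17) = mex{2,1,1,1} = 0
G(18) = mex{2,2,1,1} = 0
G(19) = mex{2,2,1,1} = 0
G(20) = mex{3,2,2,1} = 0
P-positions are exactly the n with G(n) = 0.

0, 1, 2, 3, 4, 16, 17, 18, 19, 20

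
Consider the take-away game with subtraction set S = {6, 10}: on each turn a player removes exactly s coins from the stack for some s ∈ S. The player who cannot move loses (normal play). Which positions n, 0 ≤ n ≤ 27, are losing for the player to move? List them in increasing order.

0, 1, 2, 3, 4, 5, 16, 17, 18, 19, 20, 21

n :  0  1  2  3  4  5  6  7  8  9 10 11 12 13 14 15 16 17 18 19 20 21 22 23 24 25 26 27
G :  0  0  0  0  0  0  1  1  1  1  1  1  2  2  2  2  0  0  0  0  0  0  1  1  1  1  1  1
P-positions are exactly the n with G(n) = 0.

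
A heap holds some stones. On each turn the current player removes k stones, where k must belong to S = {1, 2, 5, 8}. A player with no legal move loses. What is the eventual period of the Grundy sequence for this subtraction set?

n :  0  1  2  3  4  5  6  7  8  9 10 11 12 13 14
G :  0  1  2  0  1  2  0  1  2  0  1  2  0  1  2
G(n+3) = G(n) holds for n = 0,…,7 (a full window of length max(S) = 8), so the sequence is purely periodic with period 3.

3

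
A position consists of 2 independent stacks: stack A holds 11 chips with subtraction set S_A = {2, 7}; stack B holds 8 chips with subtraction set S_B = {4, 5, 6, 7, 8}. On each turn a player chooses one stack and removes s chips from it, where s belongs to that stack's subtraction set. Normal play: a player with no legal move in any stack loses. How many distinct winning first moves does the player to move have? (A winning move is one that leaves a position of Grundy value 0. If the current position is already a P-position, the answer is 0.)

Stack A, S = {2, 7}:
n :  0  1  2  3  4  5  6  7  8  9 10 11
G :  0  0  1  1  0  0  1  1  2  0  0  1
G_A(11) = 1.
Stack B, S = {4, 5, 6, 7, 8}:
G(0) = 0
G(1) = mex{} = 0
G(2) = mex{} = 0
G(3) = mex{} = 0
G(4) = mex{0} = 1
G(5) = mex{0,0} = 1
G(6) = mex{0,0,0} = 1
G(7) = mex{0,0,0,0} = 1
G(8) = mex{1,0,0,0,0} = 2
G_B(8) = 2.
Combined Grundy value = 1 ⊕ 2 = 3.
A winning move leaves total XOR = 0, i.e. changes one component's Grundy value g to g ⊕ X where X is the current total.
Stack A: need g' = 1⊕3 = 2. Options: 11−2→G=0, 11−7→G=0. Hits: 0.
Stack B: need g' = 2⊕3 = 1. Options: 8−4→G=1, 8−5→G=0, 8−6→G=0, 8−7→G=0, 8−8→G=0. Hits: 1.

1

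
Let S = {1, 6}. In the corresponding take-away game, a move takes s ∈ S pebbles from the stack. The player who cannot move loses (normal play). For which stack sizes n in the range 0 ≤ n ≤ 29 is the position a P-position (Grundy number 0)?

G(0) = 0
G(1) = mex{0} = 1
G(2) = mex{1} = 0
G(3) = mex{0} = 1
G(4) = mex{1} = 0
G(5) = mex{0} = 1
G(6) = mex{1,0} = 2
G(7) = mex{2,1} = 0
G(8) = mex{0,0} = 1
G(9) = mex{1,1} = 0
G(10) = mex{0,0} = 1
G(11) = mex{1,1} = 0
G(12) = mex{0,2} = 1
G(13) = mex{1,0} = 2
G(14) = mex{2,1} = 0
G(15) = mex{0,0} = 1
G(16) = mex{1,1} = 0
G(17) = mex{0,0} = 1
G(18) = mex{1,1} = 0
G(19) = mex{0,2} = 1
G(20) = mex{1,0} = 2
G(21) = mex{2,1} = 0
G(22) = mex{0,0} = 1
G(23) = mex{1,1} = 0
G(24) = mex{0,0} = 1
G(25) = mex{1,1} = 0
G(26) = mex{0,2} = 1
G(27) = mex{1,0} = 2
G(28) = mex{2,1} = 0
G(29) = mex{0,0} = 1
P-positions are exactly the n with G(n) = 0.

0, 2, 4, 7, 9, 11, 14, 16, 18, 21, 23, 25, 28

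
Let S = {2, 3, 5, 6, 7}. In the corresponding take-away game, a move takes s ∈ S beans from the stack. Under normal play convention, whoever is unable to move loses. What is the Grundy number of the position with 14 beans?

n :  0  1  2  3  4  5  6  7  8  9 10 11 12 13 14
G :  0  0  1  1  2  2  3  3  4  0  0  1  1  2  2

2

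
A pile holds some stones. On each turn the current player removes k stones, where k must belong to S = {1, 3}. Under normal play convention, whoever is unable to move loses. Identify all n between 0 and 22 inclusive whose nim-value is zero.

0, 2, 4, 6, 8, 10, 12, 14, 16, 18, 20, 22

n :  0  1  2  3  4  5  6  7  8  9 10 11 12 13 14 15 16 17 18 19 20 21 22
G :  0  1  0  1  0  1  0  1  0  1  0  1  0  1  0  1  0  1  0  1  0  1  0
P-positions are exactly the n with G(n) = 0.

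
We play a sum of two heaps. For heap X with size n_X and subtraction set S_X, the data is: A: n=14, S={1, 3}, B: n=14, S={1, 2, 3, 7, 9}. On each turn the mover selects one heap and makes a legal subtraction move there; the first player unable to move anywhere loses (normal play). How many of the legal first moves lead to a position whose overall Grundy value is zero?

1

Heap A, S = {1, 3}:
G(0) = 0
G(1) = mex{0} = 1
G(2) = mex{1} = 0
G(3) = mex{0,0} = 1
G(4) = mex{1,1} = 0
G(5) = mex{0,0} = 1
G(6) = mex{1,1} = 0
G(7) = mex{0,0} = 1
G(8) = mex{1,1} = 0
G(9) = mex{0,0} = 1
G(10) = mex{1,1} = 0
G(11) = mex{0,0} = 1
G(12) = mex{1,1} = 0
G(13) = mex{0,0} = 1
G(14) = mex{1,1} = 0
G_A(14) = 0.
Heap B, S = {1, 2, 3, 7, 9}:
n :  0  1  2  3  4  5  6  7  8  9 10 11 12 13 14
G :  0  1  2  3  0  1  2  3  0  1  2  3  0  1  2
G_B(14) = 2.
Combined Grundy value = 0 ⊕ 2 = 2.
A winning move leaves total XOR = 0, i.e. changes one component's Grundy value g to g ⊕ X where X is the current total.
Heap A: need g' = 0⊕2 = 2. Options: 14−1→G=1, 14−3→G=1. Hits: 0.
Heap B: need g' = 2⊕2 = 0. Options: 14−1→G=1, 14−2→G=0, 14−3→G=3, 14−7→G=3, 14−9→G=1. Hits: 1.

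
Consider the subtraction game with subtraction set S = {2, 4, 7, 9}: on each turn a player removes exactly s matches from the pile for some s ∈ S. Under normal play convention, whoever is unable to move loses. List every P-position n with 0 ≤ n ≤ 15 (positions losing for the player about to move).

0, 1, 6, 11, 12

G(0) = 0
G(1) = mex{} = 0
G(2) = mex{0} = 1
G(3) = mex{0} = 1
G(4) = mex{1,0} = 2
G(5) = mex{1,0} = 2
G(6) = mex{2,1} = 0
G(7) = mex{2,1,0} = 3
G(8) = mex{0,2,0} = 1
G(9) = mex{3,2,1,0} = 4
G(10) = mex{1,0,1,0} = 2
G(11) = mex{4,3,2,1} = 0
G(12) = mex{2,1,2,1} = 0
G(13) = mex{0,4,0,2} = 1
G(14) = mex{0,2,3,2} = 1
G(15) = mex{1,0,1,0} = 2
P-positions are exactly the n with G(n) = 0.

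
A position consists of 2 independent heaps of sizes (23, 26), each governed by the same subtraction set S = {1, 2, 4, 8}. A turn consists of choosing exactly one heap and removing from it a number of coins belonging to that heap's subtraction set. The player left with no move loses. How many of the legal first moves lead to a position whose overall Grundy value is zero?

All heaps use S = {1, 2, 4, 8}:
G(0) = 0
G(1) = mex{0} = 1
G(2) = mex{1,0} = 2
G(3) = mex{2,1} = 0
G(4) = mex{0,2,0} = 1
G(5) = mex{1,0,1} = 2
G(6) = mex{2,1,2} = 0
G(7) = mex{0,2,0} = 1
G(8) = mex{1,0,1,0} = 2
G(9) = mex{2,1,2,1} = 0
G(10) = mex{0,2,0,2} = 1
G(11) = mex{1,0,1,0} = 2
G(12) = mex{2,1,2,1} = 0
G(13) = mex{0,2,0,2} = 1
G(14) = mex{1,0,1,0} = 2
G(15) = mex{2,1,2,1} = 0
G(16) = mex{0,2,0,2} = 1
G(17) = mex{1,0,1,0} = 2
G(18) = mex{2,1,2,1} = 0
G(19) = mex{0,2,0,2} = 1
G(20) = mex{1,0,1,0} = 2
G(21) = mex{2,1,2,1} = 0
G(22) = mex{0,2,0,2} = 1
G(23) = mex{1,0,1,0} = 2
G(24) = mex{2,1,2,1} = 0
G(25) = mex{0,2,0,2} = 1
G(26) = mex{1,0,1,0} = 2
Heap A: G(23) = 2.
Heap B: G(26) = 2.
Combined Grundy value = 2 ⊕ 2 = 0.
A winning move leaves total XOR = 0, i.e. changes one component's Grundy value g to g ⊕ X where X is the current total.
Heap A: target g' = 2⊕0 = 2, but every legal move changes the Grundy value (mex property), so 0 moves.
Heap B: target g' = 2⊕0 = 2, but every legal move changes the Grundy value (mex property), so 0 moves.

0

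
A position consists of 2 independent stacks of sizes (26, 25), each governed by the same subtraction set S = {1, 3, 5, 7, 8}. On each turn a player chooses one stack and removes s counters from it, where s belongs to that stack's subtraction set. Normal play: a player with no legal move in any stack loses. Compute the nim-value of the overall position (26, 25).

1

All stacks use S = {1, 3, 5, 7, 8}:
G(0) = 0
G(1) = mex{0} = 1
G(2) = mex{1} = 0
G(3) = mex{0,0} = 1
G(4) = mex{1,1} = 0
G(5) = mex{0,0,0} = 1
G(6) = mex{1,1,1} = 0
G(7) = mex{0,0,0,0} = 1
G(8) = mex{1,1,1,1,0} = 2
G(9) = mex{2,0,0,0,1} = 3
G(10) = mex{3,1,1,1,0} = 2
G(11) = mex{2,2,0,0,1} = 3
G(12) = mex{3,3,1,1,0} = 2
G(13) = mex{2,2,2,0,1} = 3
G(14) = mex{3,3,3,1,0} = 2
G(15) = mex{2,2,2,2,1} = 0
G(16) = mex{0,3,3,3,2} = 1
G(17) = mex{1,2,2,2,3} = 0
G(18) = mex{0,0,3,3,2} = 1
G(19) = mex{1,1,2,2,3} = 0
G(20) = mex{0,0,0,3,2} = 1
G(21) = mex{1,1,1,2,3} = 0
G(22) = mex{0,0,0,0,2} = 1
G(23) = mex{1,1,1,1,0} = 2
G(24) = mex{2,0,0,0,1} = 3
G(25) = mex{3,1,1,1,0} = 2
G(26) = mex{2,2,0,0,1} = 3
Stack A: G(26) = 3.
Stack B: G(25) = 2.
Combined Grundy value = 3 ⊕ 2 = 1.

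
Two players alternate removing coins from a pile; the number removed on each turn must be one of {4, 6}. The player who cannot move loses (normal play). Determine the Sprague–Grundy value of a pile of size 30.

G(0) = 0
G(1) = mex{} = 0
G(2) = mex{} = 0
G(3) = mex{} = 0
G(4) = mex{0} = 1
G(5) = mex{0} = 1
G(6) = mex{0,0} = 1
G(7) = mex{0,0} = 1
G(8) = mex{1,0} = 2
G(9) = mex{1,0} = 2
G(10) = mex{1,1} = 0
G(11) = mex{1,1} = 0
G(12) = mex{2,1} = 0
G(13) = mex{2,1} = 0
G(14) = mex{0,2} = 1
G(15) = mex{0,2} = 1
G(16) = mex{0,0} = 1
G(17) = mex{0,0} = 1
G(18) = mex{1,0} = 2
G(19) = mex{1,0} = 2
G(20) = mex{1,1} = 0
G(21) = mex{1,1} = 0
G(22) = mex{2,1} = 0
G(23) = mex{2,1} = 0
G(24) = mex{0,2} = 1
G(25) = mex{0,2} = 1
G(26) = mex{0,0} = 1
G(27) = mex{0,0} = 1
G(28) = mex{1,0} = 2
G(29) = mex{1,0} = 2
G(30) = mex{1,1} = 0

0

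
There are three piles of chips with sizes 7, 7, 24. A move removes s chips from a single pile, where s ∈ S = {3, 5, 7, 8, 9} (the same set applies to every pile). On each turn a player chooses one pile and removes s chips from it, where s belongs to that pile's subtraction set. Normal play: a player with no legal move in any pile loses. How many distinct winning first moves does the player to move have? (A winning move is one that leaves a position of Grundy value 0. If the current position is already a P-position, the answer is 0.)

All piles use S = {3, 5, 7, 8, 9}:
n :  0  1  2  3  4  5  6  7  8  9 10 11 12 13 14 15 16 17 18 19 20 21 22 23 24
G :  0  0  0  1  1  1  2  2  2  3  3  3  0  0  0  1  1  1  2  2  2  3  3  3  0
Pile A: G(7) = 2.
Pile B: G(7) = 2.
Pile C: G(24) = 0.
Combined Grundy value = 2 ⊕ 2 ⊕ 0 = 0.
A winning move leaves total XOR = 0, i.e. changes one component's Grundy value g to g ⊕ X where X is the current total.
Pile A: target g' = 2⊕0 = 2, but every legal move changes the Grundy value (mex property), so 0 moves.
Pile B: target g' = 2⊕0 = 2, but every legal move changes the Grundy value (mex property), so 0 moves.
Pile C: target g' = 0⊕0 = 0, but every legal move changes the Grundy value (mex property), so 0 moves.

0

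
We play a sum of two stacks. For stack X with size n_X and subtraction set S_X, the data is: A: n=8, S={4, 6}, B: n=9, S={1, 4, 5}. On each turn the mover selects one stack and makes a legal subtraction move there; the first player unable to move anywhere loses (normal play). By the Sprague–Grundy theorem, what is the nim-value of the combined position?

3

Stack A, S = {4, 6}:
G(0) = 0
G(1) = mex{} = 0
G(2) = mex{} = 0
G(3) = mex{} = 0
G(4) = mex{0} = 1
G(5) = mex{0} = 1
G(6) = mex{0,0} = 1
G(7) = mex{0,0} = 1
G(8) = mex{1,0} = 2
G_A(8) = 2.
Stack B, S = {1, 4, 5}:
G(0) = 0
G(1) = mex{0} = 1
G(2) = mex{1} = 0
G(3) = mex{0} = 1
G(4) = mex{1,0} = 2
G(5) = mex{2,1,0} = 3
G(6) = mex{3,0,1} = 2
G(7) = mex{2,1,0} = 3
G(8) = mex{3,2,1} = 0
G(9) = mex{0,3,2} = 1
G_B(9) = 1.
Combined Grundy value = 2 ⊕ 1 = 3.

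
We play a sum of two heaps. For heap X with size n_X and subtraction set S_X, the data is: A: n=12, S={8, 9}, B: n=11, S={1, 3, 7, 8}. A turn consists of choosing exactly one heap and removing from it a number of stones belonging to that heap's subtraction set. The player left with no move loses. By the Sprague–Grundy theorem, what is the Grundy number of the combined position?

2

Heap A, S = {8, 9}:
n :  0  1  2  3  4  5  6  7  8  9 10 11 12
G :  0  0  0  0  0  0  0  0  1  1  1  1  1
G_A(12) = 1.
Heap B, S = {1, 3, 7, 8}:
n :  0  1  2  3  4  5  6  7  8  9 10 11
G :  0  1  0  1  0  1  0  1  2  3  2  3
G_B(11) = 3.
Combined Grundy value = 1 ⊕ 3 = 2.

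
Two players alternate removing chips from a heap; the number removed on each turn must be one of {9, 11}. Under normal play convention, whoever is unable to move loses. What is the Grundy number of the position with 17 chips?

1

G(0) = 0
G(1) = mex{} = 0
G(2) = mex{} = 0
G(3) = mex{} = 0
G(4) = mex{} = 0
G(5) = mex{} = 0
G(6) = mex{} = 0
G(7) = mex{} = 0
G(8) = mex{} = 0
G(9) = mex{0} = 1
G(10) = mex{0} = 1
G(11) = mex{0,0} = 1
G(12) = mex{0,0} = 1
G(13) = mex{0,0} = 1
G(14) = mex{0,0} = 1
G(15) = mex{0,0} = 1
G(16) = mex{0,0} = 1
G(17) = mex{0,0} = 1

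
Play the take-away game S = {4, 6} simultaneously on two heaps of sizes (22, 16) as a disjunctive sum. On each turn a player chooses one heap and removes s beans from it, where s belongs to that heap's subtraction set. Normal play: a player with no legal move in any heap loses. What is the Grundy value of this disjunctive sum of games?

All heaps use S = {4, 6}:
G(0) = 0
G(1) = mex{} = 0
G(2) = mex{} = 0
G(3) = mex{} = 0
G(4) = mex{0} = 1
G(5) = mex{0} = 1
G(6) = mex{0,0} = 1
G(7) = mex{0,0} = 1
G(8) = mex{1,0} = 2
G(9) = mex{1,0} = 2
G(10) = mex{1,1} = 0
G(11) = mex{1,1} = 0
G(12) = mex{2,1} = 0
G(13) = mex{2,1} = 0
G(14) = mex{0,2} = 1
G(15) = mex{0,2} = 1
G(16) = mex{0,0} = 1
G(17) = mex{0,0} = 1
G(18) = mex{1,0} = 2
G(19) = mex{1,0} = 2
G(20) = mex{1,1} = 0
G(21) = mex{1,1} = 0
G(22) = mex{2,1} = 0
Heap A: G(22) = 0.
Heap B: G(16) = 1.
Combined Grundy value = 0 ⊕ 1 = 1.

1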